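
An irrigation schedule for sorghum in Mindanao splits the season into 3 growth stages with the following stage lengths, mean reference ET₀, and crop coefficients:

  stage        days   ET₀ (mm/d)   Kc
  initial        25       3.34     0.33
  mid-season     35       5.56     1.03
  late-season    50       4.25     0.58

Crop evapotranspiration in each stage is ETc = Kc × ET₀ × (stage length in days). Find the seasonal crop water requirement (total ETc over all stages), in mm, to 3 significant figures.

351 mm

initial: 0.33 × 3.34 × 25 = 27.56 mm
mid-season: 1.03 × 5.56 × 35 = 200.44 mm
late-season: 0.58 × 4.25 × 50 = 123.25 mm
Seasonal total = 351.25 mm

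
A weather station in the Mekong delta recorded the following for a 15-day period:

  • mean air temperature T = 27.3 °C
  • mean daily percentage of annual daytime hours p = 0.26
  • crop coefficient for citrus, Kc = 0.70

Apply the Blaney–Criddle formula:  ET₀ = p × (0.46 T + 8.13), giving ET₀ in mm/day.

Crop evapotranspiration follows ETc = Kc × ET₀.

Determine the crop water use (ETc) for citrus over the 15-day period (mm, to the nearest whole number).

ET₀ = 0.26 × (0.46 × 27.3 + 8.13) = 0.26 × 20.688 = 5.3789 mm/d
ETc = Kc × ET₀ = 0.70 × 5.3789 = 3.7652 mm/d
Over 15 days: 3.7652 × 15 = 56.478 mm

56 mm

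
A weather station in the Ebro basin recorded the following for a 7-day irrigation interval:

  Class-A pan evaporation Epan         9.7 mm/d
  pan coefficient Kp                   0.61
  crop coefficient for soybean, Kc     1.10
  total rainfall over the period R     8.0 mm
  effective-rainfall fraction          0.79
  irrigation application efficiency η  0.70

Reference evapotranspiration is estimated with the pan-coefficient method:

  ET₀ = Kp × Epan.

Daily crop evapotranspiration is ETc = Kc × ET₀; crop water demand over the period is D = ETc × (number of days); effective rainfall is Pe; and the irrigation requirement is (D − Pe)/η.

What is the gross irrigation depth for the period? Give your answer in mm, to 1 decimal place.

ET₀ = 0.61 × 9.7 = 5.9170 mm/d
ETc = Kc × ET₀ = 1.10 × 5.9170 = 6.5087 mm/d
Crop demand D = ETc × 7 d = 6.5087 × 7 = 45.561 mm
Pe = 0.79 × 8.0 = 6.320 mm
D − Pe = 45.561 − 6.320 = 39.241 mm
Gross irrigation = 39.241 / 0.70 = 56.059 mm

56.1 mm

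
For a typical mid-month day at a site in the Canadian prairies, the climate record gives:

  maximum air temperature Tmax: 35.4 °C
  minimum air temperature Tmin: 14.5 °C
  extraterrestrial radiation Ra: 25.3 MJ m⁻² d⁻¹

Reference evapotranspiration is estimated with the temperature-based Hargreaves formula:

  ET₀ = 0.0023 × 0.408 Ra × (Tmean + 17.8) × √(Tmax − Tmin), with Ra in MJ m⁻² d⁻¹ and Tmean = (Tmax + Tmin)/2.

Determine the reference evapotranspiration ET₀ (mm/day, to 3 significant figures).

4.64 mm/day

Tmean = (35.4 + 14.5)/2 = 24.95 °C
0.408 Ra = 0.408 × 25.3 = 10.3224 mm/d equivalent
ET₀ = 0.0023 × 10.3224 × (24.95 + 17.8) × √20.9 = 0.0023 × 10.3224 × 42.75 × 4.5717 = 4.6400 mm/d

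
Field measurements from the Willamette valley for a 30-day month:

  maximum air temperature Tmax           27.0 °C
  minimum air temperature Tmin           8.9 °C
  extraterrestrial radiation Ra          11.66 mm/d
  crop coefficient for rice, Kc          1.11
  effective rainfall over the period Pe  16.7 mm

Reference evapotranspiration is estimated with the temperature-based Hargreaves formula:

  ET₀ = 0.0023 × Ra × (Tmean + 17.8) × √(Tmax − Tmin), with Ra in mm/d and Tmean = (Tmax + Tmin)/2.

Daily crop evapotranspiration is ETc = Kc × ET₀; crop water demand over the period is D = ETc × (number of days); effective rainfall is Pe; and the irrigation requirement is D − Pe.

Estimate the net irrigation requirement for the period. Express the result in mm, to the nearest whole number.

Tmean = (27.0 + 8.9)/2 = 17.95 °C
ET₀ = 0.0023 × 11.66 × (17.95 + 17.8) × √18.1 = 0.0023 × 11.66 × 35.75 × 4.2544 = 4.0789 mm/d
ETc = Kc × ET₀ = 1.11 × 4.0789 = 4.5276 mm/d
Crop demand D = ETc × 30 d = 4.5276 × 30 = 135.828 mm
D − Pe = 135.828 − 16.7 = 119.128 mm

119 mm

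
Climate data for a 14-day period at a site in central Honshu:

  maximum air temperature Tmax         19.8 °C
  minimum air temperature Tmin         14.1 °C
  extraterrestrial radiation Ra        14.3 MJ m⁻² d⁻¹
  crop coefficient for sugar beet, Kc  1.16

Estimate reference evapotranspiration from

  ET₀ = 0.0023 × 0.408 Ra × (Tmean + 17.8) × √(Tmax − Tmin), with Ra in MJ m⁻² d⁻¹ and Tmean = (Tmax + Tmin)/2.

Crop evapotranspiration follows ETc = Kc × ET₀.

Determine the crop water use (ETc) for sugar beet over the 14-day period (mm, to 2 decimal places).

18.08 mm

Tmean = (19.8 + 14.1)/2 = 16.95 °C
0.408 Ra = 0.408 × 14.3 = 5.8344 mm/d equivalent
ET₀ = 0.0023 × 5.8344 × (16.95 + 17.8) × √5.7 = 0.0023 × 5.8344 × 34.75 × 2.3875 = 1.1133 mm/d
ETc = Kc × ET₀ = 1.16 × 1.1133 = 1.2914 mm/d
Over 14 days: 1.2914 × 14 = 18.080 mm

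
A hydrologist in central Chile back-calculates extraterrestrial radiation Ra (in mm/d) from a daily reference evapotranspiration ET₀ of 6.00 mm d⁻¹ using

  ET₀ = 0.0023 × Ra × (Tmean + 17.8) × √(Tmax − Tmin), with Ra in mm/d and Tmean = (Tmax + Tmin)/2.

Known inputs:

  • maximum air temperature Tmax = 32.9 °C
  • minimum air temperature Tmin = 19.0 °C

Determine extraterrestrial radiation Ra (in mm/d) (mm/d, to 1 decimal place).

16.0 mm/d

Tmean = 25.95 °C; √ΔT = 3.7283
Ra = ET₀ / [0.0023 × (Tmean+17.8) × √ΔT] = 6.00 / (0.0023 × 43.75 × 3.7283) = 15.993 mm/d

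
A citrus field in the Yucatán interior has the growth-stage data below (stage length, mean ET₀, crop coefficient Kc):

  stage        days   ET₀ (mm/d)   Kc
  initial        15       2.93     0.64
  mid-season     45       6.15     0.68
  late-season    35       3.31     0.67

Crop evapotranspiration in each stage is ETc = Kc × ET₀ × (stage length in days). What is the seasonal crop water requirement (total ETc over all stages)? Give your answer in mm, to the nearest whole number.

294 mm

initial: 0.64 × 2.93 × 15 = 28.13 mm
mid-season: 0.68 × 6.15 × 45 = 188.19 mm
late-season: 0.67 × 3.31 × 35 = 77.62 mm
Seasonal total = 293.94 mm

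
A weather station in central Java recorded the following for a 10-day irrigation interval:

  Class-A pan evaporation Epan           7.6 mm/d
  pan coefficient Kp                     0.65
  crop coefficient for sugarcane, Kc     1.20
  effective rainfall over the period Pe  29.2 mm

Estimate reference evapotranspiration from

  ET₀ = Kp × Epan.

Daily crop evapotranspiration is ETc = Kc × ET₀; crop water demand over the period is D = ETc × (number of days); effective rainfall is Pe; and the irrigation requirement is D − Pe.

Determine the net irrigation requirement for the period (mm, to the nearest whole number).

30 mm

ET₀ = 0.65 × 7.6 = 4.9400 mm/d
ETc = Kc × ET₀ = 1.20 × 4.9400 = 5.9280 mm/d
Crop demand D = ETc × 10 d = 5.9280 × 10 = 59.280 mm
D − Pe = 59.280 − 29.2 = 30.080 mm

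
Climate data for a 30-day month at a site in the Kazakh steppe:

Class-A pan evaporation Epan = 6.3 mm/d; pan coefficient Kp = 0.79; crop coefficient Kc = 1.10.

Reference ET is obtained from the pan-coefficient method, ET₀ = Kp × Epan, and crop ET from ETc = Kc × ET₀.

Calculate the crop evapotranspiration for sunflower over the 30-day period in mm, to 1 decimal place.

164.2 mm

ET₀ = 0.79 × 6.3 = 4.9770 mm/d
ETc = Kc × ET₀ = 1.10 × 4.9770 = 5.4747 mm/d
Over 30 days: 5.4747 × 30 = 164.241 mm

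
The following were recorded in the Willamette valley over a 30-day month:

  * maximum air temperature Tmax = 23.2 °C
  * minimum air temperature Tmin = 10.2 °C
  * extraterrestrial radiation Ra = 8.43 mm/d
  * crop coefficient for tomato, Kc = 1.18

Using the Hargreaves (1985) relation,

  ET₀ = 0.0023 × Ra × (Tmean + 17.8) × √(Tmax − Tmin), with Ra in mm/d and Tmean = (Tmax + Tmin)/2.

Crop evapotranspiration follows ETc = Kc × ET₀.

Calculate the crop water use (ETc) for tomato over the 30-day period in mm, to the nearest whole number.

85 mm

Tmean = (23.2 + 10.2)/2 = 16.70 °C
ET₀ = 0.0023 × 8.43 × (16.70 + 17.8) × √13.0 = 0.0023 × 8.43 × 34.50 × 3.6056 = 2.4119 mm/d
ETc = Kc × ET₀ = 1.18 × 2.4119 = 2.8460 mm/d
Over 30 days: 2.8460 × 30 = 85.380 mm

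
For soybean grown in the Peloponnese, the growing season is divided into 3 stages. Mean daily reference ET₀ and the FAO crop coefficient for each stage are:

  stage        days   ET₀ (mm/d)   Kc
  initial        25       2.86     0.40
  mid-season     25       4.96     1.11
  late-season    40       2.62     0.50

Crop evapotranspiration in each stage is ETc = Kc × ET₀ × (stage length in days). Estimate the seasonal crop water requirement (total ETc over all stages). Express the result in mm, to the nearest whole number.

219 mm

initial: 0.40 × 2.86 × 25 = 28.60 mm
mid-season: 1.11 × 4.96 × 25 = 137.64 mm
late-season: 0.50 × 2.62 × 40 = 52.40 mm
Seasonal total = 218.64 mm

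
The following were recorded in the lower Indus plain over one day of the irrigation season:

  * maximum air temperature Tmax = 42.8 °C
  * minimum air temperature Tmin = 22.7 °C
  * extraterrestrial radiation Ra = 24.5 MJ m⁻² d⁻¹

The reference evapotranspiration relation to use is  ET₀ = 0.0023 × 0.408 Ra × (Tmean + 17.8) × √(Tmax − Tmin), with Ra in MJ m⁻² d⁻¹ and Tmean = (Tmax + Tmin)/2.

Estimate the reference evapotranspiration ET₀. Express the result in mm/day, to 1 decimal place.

5.2 mm/day

Tmean = (42.8 + 22.7)/2 = 32.75 °C
0.408 Ra = 0.408 × 24.5 = 9.9960 mm/d equivalent
ET₀ = 0.0023 × 9.9960 × (32.75 + 17.8) × √20.1 = 0.0023 × 9.9960 × 50.55 × 4.4833 = 5.2104 mm/d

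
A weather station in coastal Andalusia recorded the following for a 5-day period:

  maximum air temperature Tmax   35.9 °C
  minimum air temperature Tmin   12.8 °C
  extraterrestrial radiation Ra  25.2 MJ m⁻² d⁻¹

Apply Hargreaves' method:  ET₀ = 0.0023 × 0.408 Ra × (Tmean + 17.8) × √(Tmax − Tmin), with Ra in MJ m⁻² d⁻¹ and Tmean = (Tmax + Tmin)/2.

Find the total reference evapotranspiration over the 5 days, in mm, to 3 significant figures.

Tmean = (35.9 + 12.8)/2 = 24.35 °C
0.408 Ra = 0.408 × 25.2 = 10.2816 mm/d equivalent
ET₀ = 0.0023 × 10.2816 × (24.35 + 17.8) × √23.1 = 0.0023 × 10.2816 × 42.15 × 4.8062 = 4.7906 mm/d
Over 5 days: 4.7906 × 5 = 23.953 mm

24.0 mm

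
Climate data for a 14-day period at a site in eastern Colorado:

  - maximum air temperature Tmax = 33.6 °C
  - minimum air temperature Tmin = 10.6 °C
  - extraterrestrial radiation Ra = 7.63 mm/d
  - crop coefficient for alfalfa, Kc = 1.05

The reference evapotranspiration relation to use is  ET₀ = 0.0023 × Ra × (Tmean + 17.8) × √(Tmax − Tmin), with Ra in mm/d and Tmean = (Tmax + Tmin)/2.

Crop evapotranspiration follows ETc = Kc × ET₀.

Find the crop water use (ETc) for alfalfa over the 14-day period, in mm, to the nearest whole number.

49 mm

Tmean = (33.6 + 10.6)/2 = 22.10 °C
ET₀ = 0.0023 × 7.63 × (22.10 + 17.8) × √23.0 = 0.0023 × 7.63 × 39.90 × 4.7958 = 3.3580 mm/d
ETc = Kc × ET₀ = 1.05 × 3.3580 = 3.5259 mm/d
Over 14 days: 3.5259 × 14 = 49.363 mm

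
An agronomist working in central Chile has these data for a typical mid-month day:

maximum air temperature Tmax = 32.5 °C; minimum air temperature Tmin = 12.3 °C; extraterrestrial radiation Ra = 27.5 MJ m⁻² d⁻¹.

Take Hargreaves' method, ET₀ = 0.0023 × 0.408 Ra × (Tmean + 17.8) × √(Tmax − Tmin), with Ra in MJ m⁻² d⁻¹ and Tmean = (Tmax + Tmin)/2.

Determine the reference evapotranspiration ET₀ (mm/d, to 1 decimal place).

Tmean = (32.5 + 12.3)/2 = 22.40 °C
0.408 Ra = 0.408 × 27.5 = 11.2200 mm/d equivalent
ET₀ = 0.0023 × 11.2200 × (22.40 + 17.8) × √20.2 = 0.0023 × 11.2200 × 40.20 × 4.4944 = 4.6625 mm/d

4.7 mm/d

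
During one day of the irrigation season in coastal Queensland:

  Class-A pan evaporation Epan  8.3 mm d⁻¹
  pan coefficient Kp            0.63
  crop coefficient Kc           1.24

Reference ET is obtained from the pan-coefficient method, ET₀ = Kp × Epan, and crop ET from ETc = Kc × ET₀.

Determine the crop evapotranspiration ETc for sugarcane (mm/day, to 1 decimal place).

ET₀ = 0.63 × 8.3 = 5.2290 mm/d
ETc = Kc × ET₀ = 1.24 × 5.2290 = 6.4840 mm/d

6.5 mm/day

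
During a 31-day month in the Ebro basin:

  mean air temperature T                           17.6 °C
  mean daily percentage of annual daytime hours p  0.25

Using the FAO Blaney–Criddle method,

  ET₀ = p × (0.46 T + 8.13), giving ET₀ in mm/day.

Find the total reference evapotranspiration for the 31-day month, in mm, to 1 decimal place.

125.8 mm

ET₀ = 0.25 × (0.46 × 17.6 + 8.13) = 0.25 × 16.226 = 4.0565 mm/d
Monthly total = 4.0565 × 31 = 125.752 mm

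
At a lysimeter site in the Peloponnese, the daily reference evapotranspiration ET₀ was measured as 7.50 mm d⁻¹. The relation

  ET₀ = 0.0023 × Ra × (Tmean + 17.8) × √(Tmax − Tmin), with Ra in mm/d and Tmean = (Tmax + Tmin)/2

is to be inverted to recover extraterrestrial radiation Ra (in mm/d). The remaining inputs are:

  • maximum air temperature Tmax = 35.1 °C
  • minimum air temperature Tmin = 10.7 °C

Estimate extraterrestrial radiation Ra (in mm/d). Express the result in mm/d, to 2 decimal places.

Tmean = 22.90 °C; √ΔT = 4.9396
Ra = ET₀ / [0.0023 × (Tmean+17.8) × √ΔT] = 7.50 / (0.0023 × 40.70 × 4.9396) = 16.220 mm/d

16.22 mm/d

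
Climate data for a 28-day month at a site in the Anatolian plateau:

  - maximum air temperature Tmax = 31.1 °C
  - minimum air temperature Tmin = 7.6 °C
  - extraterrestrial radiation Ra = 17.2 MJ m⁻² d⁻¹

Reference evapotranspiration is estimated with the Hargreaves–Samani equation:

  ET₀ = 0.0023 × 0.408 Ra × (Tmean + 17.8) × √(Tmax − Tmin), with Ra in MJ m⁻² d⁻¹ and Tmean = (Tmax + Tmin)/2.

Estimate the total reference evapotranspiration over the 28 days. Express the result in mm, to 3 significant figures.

81.4 mm

Tmean = (31.1 + 7.6)/2 = 19.35 °C
0.408 Ra = 0.408 × 17.2 = 7.0176 mm/d equivalent
ET₀ = 0.0023 × 7.0176 × (19.35 + 17.8) × √23.5 = 0.0023 × 7.0176 × 37.15 × 4.8477 = 2.9068 mm/d
Over 28 days: 2.9068 × 28 = 81.390 mm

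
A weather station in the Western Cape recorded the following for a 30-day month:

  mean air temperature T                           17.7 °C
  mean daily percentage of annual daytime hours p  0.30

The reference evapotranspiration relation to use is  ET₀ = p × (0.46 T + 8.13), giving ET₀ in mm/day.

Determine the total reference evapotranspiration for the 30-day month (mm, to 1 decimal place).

ET₀ = 0.30 × (0.46 × 17.7 + 8.13) = 0.30 × 16.272 = 4.8816 mm/d
Monthly total = 4.8816 × 30 = 146.448 mm

146.4 mm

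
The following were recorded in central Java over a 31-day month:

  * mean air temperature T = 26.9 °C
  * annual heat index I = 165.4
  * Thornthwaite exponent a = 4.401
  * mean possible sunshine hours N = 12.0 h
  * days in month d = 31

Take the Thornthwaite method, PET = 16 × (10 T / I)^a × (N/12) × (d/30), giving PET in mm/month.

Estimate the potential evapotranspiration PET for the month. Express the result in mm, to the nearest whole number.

10T/I = 10 × 26.9 / 165.4 = 1.6264
(10T/I)^a = 1.6264^4.401 = 8.5038
Uncorrected PET = 16 × 8.5038 = 136.061 mm
Correction = (N/12)(d/30) = (12.0/12)(31/30) = 1.0333
PET = 136.061 × 1.0333 = 140.592 mm/month

141 mm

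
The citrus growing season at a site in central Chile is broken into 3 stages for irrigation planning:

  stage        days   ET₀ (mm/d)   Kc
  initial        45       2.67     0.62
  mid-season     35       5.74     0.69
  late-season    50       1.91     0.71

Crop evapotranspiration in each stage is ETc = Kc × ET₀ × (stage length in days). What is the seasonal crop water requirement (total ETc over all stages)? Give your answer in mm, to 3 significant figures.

281 mm

initial: 0.62 × 2.67 × 45 = 74.49 mm
mid-season: 0.69 × 5.74 × 35 = 138.62 mm
late-season: 0.71 × 1.91 × 50 = 67.81 mm
Seasonal total = 280.92 mm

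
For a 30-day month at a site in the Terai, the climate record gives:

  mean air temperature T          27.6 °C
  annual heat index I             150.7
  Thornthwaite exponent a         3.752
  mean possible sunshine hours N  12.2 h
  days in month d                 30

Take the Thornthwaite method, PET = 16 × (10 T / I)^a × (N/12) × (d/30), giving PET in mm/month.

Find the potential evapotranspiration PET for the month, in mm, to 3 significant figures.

158 mm

10T/I = 10 × 27.6 / 150.7 = 1.8315
(10T/I)^a = 1.8315^3.752 = 9.6839
Uncorrected PET = 16 × 9.6839 = 154.942 mm
Correction = (N/12)(d/30) = (12.2/12)(30/30) = 1.0167
PET = 154.942 × 1.0167 = 157.530 mm/month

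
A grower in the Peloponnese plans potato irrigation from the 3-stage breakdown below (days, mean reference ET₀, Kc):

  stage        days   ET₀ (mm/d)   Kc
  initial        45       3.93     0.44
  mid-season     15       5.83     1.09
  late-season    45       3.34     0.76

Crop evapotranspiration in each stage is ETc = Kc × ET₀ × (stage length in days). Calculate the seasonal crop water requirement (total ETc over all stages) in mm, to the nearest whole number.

initial: 0.44 × 3.93 × 45 = 77.81 mm
mid-season: 1.09 × 5.83 × 15 = 95.32 mm
late-season: 0.76 × 3.34 × 45 = 114.23 mm
Seasonal total = 287.36 mm

287 mm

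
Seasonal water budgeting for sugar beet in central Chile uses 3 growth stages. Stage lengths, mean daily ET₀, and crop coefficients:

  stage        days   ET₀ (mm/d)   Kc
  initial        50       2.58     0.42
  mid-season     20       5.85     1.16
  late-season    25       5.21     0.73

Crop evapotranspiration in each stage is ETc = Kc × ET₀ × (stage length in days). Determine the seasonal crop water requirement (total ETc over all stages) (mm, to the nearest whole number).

285 mm

initial: 0.42 × 2.58 × 50 = 54.18 mm
mid-season: 1.16 × 5.85 × 20 = 135.72 mm
late-season: 0.73 × 5.21 × 25 = 95.08 mm
Seasonal total = 284.98 mm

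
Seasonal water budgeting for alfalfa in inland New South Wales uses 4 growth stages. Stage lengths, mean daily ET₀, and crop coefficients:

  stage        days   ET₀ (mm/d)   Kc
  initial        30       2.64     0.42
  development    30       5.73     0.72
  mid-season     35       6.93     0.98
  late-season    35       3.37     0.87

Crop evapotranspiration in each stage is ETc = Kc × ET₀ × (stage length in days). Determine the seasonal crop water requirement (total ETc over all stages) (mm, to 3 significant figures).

497 mm

initial: 0.42 × 2.64 × 30 = 33.26 mm
development: 0.72 × 5.73 × 30 = 123.77 mm
mid-season: 0.98 × 6.93 × 35 = 237.70 mm
late-season: 0.87 × 3.37 × 35 = 102.62 mm
Seasonal total = 497.35 mm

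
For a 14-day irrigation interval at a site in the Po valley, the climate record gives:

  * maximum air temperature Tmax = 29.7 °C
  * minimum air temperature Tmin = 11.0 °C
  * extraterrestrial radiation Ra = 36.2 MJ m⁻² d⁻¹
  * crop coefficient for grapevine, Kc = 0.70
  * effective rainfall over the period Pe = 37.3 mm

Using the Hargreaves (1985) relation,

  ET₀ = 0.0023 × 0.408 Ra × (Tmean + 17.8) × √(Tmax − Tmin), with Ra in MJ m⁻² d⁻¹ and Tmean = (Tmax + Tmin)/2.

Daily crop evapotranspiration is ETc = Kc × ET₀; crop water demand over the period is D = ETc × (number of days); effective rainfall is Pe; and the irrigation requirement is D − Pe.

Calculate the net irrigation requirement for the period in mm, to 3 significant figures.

17.6 mm

Tmean = (29.7 + 11.0)/2 = 20.35 °C
0.408 Ra = 0.408 × 36.2 = 14.7696 mm/d equivalent
ET₀ = 0.0023 × 14.7696 × (20.35 + 17.8) × √18.7 = 0.0023 × 14.7696 × 38.15 × 4.3243 = 5.6041 mm/d
ETc = Kc × ET₀ = 0.70 × 5.6041 = 3.9229 mm/d
Crop demand D = ETc × 14 d = 3.9229 × 14 = 54.921 mm
D − Pe = 54.921 − 37.3 = 17.621 mm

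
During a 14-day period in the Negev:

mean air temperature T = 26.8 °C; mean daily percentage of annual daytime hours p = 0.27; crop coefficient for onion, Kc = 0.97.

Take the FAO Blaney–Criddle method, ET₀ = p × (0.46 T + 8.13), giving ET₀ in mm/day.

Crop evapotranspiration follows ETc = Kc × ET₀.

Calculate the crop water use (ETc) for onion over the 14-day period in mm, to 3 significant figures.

ET₀ = 0.27 × (0.46 × 26.8 + 8.13) = 0.27 × 20.458 = 5.5237 mm/d
ETc = Kc × ET₀ = 0.97 × 5.5237 = 5.3580 mm/d
Over 14 days: 5.3580 × 14 = 75.012 mm

75.0 mm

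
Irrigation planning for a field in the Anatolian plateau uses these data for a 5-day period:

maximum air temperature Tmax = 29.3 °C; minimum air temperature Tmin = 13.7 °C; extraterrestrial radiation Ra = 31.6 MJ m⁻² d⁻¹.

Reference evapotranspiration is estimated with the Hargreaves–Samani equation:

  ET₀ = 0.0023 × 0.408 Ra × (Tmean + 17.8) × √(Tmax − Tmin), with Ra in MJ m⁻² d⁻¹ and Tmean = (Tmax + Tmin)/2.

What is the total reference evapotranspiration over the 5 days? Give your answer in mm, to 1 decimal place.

23.0 mm

Tmean = (29.3 + 13.7)/2 = 21.50 °C
0.408 Ra = 0.408 × 31.6 = 12.8928 mm/d equivalent
ET₀ = 0.0023 × 12.8928 × (21.50 + 17.8) × √15.6 = 0.0023 × 12.8928 × 39.30 × 3.9497 = 4.6029 mm/d
Over 5 days: 4.6029 × 5 = 23.015 mm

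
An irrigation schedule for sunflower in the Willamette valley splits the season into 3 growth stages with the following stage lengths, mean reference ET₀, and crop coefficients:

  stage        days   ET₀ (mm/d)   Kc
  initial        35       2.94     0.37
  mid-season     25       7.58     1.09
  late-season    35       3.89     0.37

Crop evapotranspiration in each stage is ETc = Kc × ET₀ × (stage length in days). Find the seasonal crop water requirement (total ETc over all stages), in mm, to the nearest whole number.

initial: 0.37 × 2.94 × 35 = 38.07 mm
mid-season: 1.09 × 7.58 × 25 = 206.56 mm
late-season: 0.37 × 3.89 × 35 = 50.38 mm
Seasonal total = 295.01 mm

295 mm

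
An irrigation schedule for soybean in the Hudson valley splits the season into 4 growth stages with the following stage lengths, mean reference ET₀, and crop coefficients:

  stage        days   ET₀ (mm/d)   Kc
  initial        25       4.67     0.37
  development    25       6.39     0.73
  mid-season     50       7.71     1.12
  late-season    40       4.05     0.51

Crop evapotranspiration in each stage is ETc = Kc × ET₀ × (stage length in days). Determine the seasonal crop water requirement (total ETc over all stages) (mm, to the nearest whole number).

initial: 0.37 × 4.67 × 25 = 43.20 mm
development: 0.73 × 6.39 × 25 = 116.62 mm
mid-season: 1.12 × 7.71 × 50 = 431.76 mm
late-season: 0.51 × 4.05 × 40 = 82.62 mm
Seasonal total = 674.20 mm

674 mm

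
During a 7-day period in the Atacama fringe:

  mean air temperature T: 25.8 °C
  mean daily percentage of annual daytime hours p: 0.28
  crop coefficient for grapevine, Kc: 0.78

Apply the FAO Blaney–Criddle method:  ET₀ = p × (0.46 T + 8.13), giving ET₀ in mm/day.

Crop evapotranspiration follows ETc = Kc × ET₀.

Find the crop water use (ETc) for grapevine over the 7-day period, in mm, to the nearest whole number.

ET₀ = 0.28 × (0.46 × 25.8 + 8.13) = 0.28 × 19.998 = 5.5994 mm/d
ETc = Kc × ET₀ = 0.78 × 5.5994 = 4.3675 mm/d
Over 7 days: 4.3675 × 7 = 30.573 mm

31 mm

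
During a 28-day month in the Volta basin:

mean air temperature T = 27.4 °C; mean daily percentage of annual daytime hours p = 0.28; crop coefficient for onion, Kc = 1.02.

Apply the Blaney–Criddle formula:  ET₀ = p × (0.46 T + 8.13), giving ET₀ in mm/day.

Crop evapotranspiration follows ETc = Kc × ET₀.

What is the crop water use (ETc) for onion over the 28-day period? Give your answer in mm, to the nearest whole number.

166 mm

ET₀ = 0.28 × (0.46 × 27.4 + 8.13) = 0.28 × 20.734 = 5.8055 mm/d
ETc = Kc × ET₀ = 1.02 × 5.8055 = 5.9216 mm/d
Over 28 days: 5.9216 × 28 = 165.805 mm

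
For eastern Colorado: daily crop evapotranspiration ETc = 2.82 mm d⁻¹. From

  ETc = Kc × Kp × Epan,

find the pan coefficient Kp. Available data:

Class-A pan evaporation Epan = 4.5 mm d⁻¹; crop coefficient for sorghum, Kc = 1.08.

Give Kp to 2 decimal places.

0.58

ETc = Kc × Kp × Epan  ⇒  Kp = ETc / (Kc × Epan)
Kp = 2.82 / (1.08 × 4.5) = 2.82 / 4.860 = 0.5802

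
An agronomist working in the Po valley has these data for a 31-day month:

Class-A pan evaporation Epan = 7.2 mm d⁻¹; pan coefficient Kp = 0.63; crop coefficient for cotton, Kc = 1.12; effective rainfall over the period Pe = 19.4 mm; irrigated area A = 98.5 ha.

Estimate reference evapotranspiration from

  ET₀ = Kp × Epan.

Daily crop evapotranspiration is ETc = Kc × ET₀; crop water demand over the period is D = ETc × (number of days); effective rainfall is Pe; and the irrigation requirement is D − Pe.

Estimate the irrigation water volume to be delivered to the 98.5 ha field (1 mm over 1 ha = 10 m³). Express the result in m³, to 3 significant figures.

ET₀ = 0.63 × 7.2 = 4.5360 mm/d
ETc = Kc × ET₀ = 1.12 × 4.5360 = 5.0803 mm/d
Crop demand D = ETc × 31 d = 5.0803 × 31 = 157.489 mm
D − Pe = 157.489 − 19.4 = 138.089 mm
Volume = 138.089 mm × 98.5 ha × 10 = 136017.7 m³

136000 m³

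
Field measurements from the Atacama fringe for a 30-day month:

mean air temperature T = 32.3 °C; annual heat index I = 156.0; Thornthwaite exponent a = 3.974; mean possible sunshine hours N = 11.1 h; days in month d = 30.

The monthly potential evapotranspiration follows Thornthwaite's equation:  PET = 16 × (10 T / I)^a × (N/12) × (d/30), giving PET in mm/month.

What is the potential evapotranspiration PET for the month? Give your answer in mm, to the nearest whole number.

267 mm

10T/I = 10 × 32.3 / 156.0 = 2.0705
(10T/I)^a = 2.0705^3.974 = 18.0336
Uncorrected PET = 16 × 18.0336 = 288.538 mm
Correction = (N/12)(d/30) = (11.1/12)(30/30) = 0.9250
PET = 288.538 × 0.9250 = 266.898 mm/month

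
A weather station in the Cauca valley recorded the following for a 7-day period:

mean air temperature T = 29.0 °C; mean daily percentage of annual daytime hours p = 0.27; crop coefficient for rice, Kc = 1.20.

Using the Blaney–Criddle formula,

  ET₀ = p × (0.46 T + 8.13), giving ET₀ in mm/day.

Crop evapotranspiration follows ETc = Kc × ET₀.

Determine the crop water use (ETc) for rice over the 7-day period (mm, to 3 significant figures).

ET₀ = 0.27 × (0.46 × 29.0 + 8.13) = 0.27 × 21.470 = 5.7969 mm/d
ETc = Kc × ET₀ = 1.20 × 5.7969 = 6.9563 mm/d
Over 7 days: 6.9563 × 7 = 48.694 mm

48.7 mm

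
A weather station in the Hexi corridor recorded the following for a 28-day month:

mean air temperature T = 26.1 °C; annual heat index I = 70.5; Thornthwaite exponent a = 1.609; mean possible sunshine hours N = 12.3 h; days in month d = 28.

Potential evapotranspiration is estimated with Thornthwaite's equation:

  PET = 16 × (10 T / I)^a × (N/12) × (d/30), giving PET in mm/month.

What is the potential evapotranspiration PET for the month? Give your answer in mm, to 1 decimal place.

125.8 mm

10T/I = 10 × 26.1 / 70.5 = 3.7021
(10T/I)^a = 3.7021^1.609 = 8.2155
Uncorrected PET = 16 × 8.2155 = 131.448 mm
Correction = (N/12)(d/30) = (12.3/12)(28/30) = 0.9567
PET = 131.448 × 0.9567 = 125.756 mm/month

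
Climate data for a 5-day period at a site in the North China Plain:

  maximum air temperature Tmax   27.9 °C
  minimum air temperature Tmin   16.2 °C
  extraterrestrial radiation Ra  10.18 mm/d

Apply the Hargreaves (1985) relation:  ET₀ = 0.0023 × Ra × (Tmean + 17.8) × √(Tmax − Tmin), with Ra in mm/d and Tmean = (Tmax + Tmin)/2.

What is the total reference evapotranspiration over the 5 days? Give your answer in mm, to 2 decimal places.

15.96 mm

Tmean = (27.9 + 16.2)/2 = 22.05 °C
ET₀ = 0.0023 × 10.18 × (22.05 + 17.8) × √11.7 = 0.0023 × 10.18 × 39.85 × 3.4205 = 3.1915 mm/d
Over 5 days: 3.1915 × 5 = 15.958 mm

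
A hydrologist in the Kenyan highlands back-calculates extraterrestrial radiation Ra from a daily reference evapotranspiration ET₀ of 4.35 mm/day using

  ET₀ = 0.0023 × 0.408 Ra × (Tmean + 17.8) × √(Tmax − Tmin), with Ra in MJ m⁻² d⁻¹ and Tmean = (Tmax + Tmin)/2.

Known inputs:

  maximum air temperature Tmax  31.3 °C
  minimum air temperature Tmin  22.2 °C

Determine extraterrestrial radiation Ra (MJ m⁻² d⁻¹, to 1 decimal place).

34.5 MJ m⁻² d⁻¹

Tmean = (31.3+22.2)/2 = 26.75 °C; ΔT = 9.1
Ra = ET₀ / [0.0023 × 0.408 × (Tmean+17.8) × √ΔT]
   = 4.35 / (0.0023 × 0.408 × 44.55 × 3.0166) = 34.493 MJ m⁻² d⁻¹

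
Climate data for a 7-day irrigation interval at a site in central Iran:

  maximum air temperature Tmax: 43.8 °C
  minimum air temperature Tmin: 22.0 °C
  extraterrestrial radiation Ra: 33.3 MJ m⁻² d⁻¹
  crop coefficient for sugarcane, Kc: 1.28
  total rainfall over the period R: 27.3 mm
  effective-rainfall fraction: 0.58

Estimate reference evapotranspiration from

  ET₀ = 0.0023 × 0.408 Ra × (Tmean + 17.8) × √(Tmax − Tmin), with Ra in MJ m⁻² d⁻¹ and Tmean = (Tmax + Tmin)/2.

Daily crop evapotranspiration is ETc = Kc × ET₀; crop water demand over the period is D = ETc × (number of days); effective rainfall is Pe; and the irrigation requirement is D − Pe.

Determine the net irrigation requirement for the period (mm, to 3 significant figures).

Tmean = (43.8 + 22.0)/2 = 32.90 °C
0.408 Ra = 0.408 × 33.3 = 13.5864 mm/d equivalent
ET₀ = 0.0023 × 13.5864 × (32.90 + 17.8) × √21.8 = 0.0023 × 13.5864 × 50.70 × 4.6690 = 7.3971 mm/d
ETc = Kc × ET₀ = 1.28 × 7.3971 = 9.4683 mm/d
Crop demand D = ETc × 7 d = 9.4683 × 7 = 66.278 mm
Pe = 0.58 × 27.3 = 15.834 mm
D − Pe = 66.278 − 15.834 = 50.444 mm

50.4 mm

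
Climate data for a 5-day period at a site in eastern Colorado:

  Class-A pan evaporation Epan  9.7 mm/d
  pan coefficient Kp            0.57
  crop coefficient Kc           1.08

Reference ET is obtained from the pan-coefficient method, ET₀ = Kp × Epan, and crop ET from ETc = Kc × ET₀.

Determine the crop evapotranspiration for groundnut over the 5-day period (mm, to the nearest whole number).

30 mm

ET₀ = 0.57 × 9.7 = 5.5290 mm/d
ETc = Kc × ET₀ = 1.08 × 5.5290 = 5.9713 mm/d
Over 5 days: 5.9713 × 5 = 29.857 mm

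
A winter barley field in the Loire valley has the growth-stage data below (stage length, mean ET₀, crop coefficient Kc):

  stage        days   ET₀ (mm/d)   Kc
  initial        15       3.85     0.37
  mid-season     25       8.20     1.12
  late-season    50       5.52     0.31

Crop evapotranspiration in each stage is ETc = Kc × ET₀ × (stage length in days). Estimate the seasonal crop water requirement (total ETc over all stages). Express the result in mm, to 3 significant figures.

337 mm

initial: 0.37 × 3.85 × 15 = 21.37 mm
mid-season: 1.12 × 8.20 × 25 = 229.60 mm
late-season: 0.31 × 5.52 × 50 = 85.56 mm
Seasonal total = 336.53 mm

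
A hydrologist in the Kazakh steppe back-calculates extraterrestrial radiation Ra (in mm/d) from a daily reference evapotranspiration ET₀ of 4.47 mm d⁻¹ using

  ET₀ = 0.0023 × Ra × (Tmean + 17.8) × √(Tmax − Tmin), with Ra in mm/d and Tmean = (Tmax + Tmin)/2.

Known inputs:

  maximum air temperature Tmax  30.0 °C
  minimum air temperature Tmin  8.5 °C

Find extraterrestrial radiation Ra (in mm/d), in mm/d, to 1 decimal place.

Tmean = 19.25 °C; √ΔT = 4.6368
Ra = ET₀ / [0.0023 × (Tmean+17.8) × √ΔT] = 4.47 / (0.0023 × 37.05 × 4.6368) = 11.313 mm/d

11.3 mm/d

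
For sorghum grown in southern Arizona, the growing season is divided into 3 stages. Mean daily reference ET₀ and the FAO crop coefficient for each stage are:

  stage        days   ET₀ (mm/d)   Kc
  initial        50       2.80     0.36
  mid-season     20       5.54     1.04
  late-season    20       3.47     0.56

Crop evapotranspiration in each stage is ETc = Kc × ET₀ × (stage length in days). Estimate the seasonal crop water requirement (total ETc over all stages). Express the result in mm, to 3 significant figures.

initial: 0.36 × 2.80 × 50 = 50.40 mm
mid-season: 1.04 × 5.54 × 20 = 115.23 mm
late-season: 0.56 × 3.47 × 20 = 38.86 mm
Seasonal total = 204.49 mm

204 mm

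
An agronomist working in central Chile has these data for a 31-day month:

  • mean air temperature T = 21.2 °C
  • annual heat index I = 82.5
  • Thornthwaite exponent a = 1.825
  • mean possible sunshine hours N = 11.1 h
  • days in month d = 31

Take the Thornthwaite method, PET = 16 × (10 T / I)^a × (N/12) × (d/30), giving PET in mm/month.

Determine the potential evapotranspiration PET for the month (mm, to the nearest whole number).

10T/I = 10 × 21.2 / 82.5 = 2.5697
(10T/I)^a = 2.5697^1.825 = 5.5980
Uncorrected PET = 16 × 5.5980 = 89.568 mm
Correction = (N/12)(d/30) = (11.1/12)(31/30) = 0.9558
PET = 89.568 × 0.9558 = 85.609 mm/month

86 mm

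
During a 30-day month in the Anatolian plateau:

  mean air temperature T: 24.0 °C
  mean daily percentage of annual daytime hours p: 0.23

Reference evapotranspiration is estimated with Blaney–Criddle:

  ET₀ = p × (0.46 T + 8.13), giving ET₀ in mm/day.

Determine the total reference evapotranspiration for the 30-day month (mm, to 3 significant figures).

ET₀ = 0.23 × (0.46 × 24.0 + 8.13) = 0.23 × 19.170 = 4.4091 mm/d
Monthly total = 4.4091 × 30 = 132.273 mm

132 mm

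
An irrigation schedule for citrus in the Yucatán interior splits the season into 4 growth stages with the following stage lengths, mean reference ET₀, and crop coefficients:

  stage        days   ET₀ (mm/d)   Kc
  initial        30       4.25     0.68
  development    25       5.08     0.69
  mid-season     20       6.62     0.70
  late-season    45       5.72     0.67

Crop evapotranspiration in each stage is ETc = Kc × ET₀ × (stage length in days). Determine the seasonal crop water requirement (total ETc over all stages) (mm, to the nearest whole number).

initial: 0.68 × 4.25 × 30 = 86.70 mm
development: 0.69 × 5.08 × 25 = 87.63 mm
mid-season: 0.70 × 6.62 × 20 = 92.68 mm
late-season: 0.67 × 5.72 × 45 = 172.46 mm
Seasonal total = 439.47 mm

439 mm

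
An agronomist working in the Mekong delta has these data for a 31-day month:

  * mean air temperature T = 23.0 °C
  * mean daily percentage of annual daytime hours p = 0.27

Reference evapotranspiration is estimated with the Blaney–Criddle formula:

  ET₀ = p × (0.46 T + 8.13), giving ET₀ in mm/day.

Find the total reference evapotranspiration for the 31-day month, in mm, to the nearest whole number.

ET₀ = 0.27 × (0.46 × 23.0 + 8.13) = 0.27 × 18.710 = 5.0517 mm/d
Monthly total = 5.0517 × 31 = 156.603 mm

157 mm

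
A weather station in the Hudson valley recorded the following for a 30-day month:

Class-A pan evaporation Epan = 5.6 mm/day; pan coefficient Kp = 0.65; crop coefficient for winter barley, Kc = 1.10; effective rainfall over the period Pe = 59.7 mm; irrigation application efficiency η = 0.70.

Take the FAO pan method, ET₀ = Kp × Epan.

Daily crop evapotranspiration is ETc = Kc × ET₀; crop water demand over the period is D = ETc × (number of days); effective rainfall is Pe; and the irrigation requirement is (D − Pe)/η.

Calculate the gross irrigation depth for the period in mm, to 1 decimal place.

86.3 mm

ET₀ = 0.65 × 5.6 = 3.6400 mm/d
ETc = Kc × ET₀ = 1.10 × 3.6400 = 4.0040 mm/d
Crop demand D = ETc × 30 d = 4.0040 × 30 = 120.120 mm
D − Pe = 120.120 − 59.7 = 60.420 mm
Gross irrigation = 60.420 / 0.70 = 86.314 mm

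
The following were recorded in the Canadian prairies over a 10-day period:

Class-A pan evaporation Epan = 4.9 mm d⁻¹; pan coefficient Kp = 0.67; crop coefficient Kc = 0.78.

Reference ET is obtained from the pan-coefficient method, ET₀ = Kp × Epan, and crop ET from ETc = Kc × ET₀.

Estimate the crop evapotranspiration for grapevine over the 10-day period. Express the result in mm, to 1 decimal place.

25.6 mm

ET₀ = 0.67 × 4.9 = 3.2830 mm/d
ETc = Kc × ET₀ = 0.78 × 3.2830 = 2.5607 mm/d
Over 10 days: 2.5607 × 10 = 25.607 mm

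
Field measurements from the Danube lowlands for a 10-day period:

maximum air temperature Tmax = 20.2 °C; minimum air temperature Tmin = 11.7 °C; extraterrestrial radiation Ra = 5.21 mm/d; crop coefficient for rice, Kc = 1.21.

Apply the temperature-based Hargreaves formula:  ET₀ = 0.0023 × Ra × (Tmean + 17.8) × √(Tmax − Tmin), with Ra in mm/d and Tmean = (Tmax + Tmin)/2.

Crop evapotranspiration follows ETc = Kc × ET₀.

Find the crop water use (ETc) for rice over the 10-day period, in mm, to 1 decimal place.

14.3 mm

Tmean = (20.2 + 11.7)/2 = 15.95 °C
ET₀ = 0.0023 × 5.21 × (15.95 + 17.8) × √8.5 = 0.0023 × 5.21 × 33.75 × 2.9155 = 1.1791 mm/d
ETc = Kc × ET₀ = 1.21 × 1.1791 = 1.4267 mm/d
Over 10 days: 1.4267 × 10 = 14.267 mm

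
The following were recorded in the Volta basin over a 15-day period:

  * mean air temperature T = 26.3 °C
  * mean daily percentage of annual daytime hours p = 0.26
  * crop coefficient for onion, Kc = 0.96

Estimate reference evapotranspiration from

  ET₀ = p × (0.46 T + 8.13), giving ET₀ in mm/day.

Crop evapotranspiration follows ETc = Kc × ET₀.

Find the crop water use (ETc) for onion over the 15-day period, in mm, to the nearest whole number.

76 mm

ET₀ = 0.26 × (0.46 × 26.3 + 8.13) = 0.26 × 20.228 = 5.2593 mm/d
ETc = Kc × ET₀ = 0.96 × 5.2593 = 5.0489 mm/d
Over 15 days: 5.0489 × 15 = 75.734 mm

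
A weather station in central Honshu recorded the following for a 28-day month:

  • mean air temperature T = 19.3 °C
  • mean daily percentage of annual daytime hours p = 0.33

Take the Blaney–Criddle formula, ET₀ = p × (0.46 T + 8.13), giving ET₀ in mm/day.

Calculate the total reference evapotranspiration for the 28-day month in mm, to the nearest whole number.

157 mm

ET₀ = 0.33 × (0.46 × 19.3 + 8.13) = 0.33 × 17.008 = 5.6126 mm/d
Monthly total = 5.6126 × 28 = 157.153 mm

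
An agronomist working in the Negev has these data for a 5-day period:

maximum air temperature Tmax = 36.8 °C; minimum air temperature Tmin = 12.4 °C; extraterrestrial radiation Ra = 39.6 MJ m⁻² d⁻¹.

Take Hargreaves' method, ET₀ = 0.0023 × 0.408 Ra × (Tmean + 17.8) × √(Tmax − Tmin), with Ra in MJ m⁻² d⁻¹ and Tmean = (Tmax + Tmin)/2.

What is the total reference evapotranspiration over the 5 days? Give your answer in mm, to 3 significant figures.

38.9 mm

Tmean = (36.8 + 12.4)/2 = 24.60 °C
0.408 Ra = 0.408 × 39.6 = 16.1568 mm/d equivalent
ET₀ = 0.0023 × 16.1568 × (24.60 + 17.8) × √24.4 = 0.0023 × 16.1568 × 42.40 × 4.9396 = 7.7829 mm/d
Over 5 days: 7.7829 × 5 = 38.915 mm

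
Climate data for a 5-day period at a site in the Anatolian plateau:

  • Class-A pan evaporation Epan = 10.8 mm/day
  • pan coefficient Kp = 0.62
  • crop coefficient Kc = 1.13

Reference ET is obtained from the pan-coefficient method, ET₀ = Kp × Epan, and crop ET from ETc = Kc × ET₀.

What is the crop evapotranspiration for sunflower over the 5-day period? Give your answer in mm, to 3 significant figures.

ET₀ = 0.62 × 10.8 = 6.6960 mm/d
ETc = Kc × ET₀ = 1.13 × 6.6960 = 7.5665 mm/d
Over 5 days: 7.5665 × 5 = 37.833 mm

37.8 mm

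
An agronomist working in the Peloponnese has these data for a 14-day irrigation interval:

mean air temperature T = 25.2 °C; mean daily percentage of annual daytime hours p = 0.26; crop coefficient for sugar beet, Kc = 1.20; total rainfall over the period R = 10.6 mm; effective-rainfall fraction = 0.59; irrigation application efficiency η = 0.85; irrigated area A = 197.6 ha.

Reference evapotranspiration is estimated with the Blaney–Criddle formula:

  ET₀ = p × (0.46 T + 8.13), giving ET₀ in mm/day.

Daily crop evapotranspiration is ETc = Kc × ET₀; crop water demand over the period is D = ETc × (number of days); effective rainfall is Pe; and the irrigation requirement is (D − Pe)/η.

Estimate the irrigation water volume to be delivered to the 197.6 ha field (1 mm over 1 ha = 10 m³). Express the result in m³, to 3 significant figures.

186000 m³

ET₀ = 0.26 × (0.46 × 25.2 + 8.13) = 0.26 × 19.722 = 5.1277 mm/d
ETc = Kc × ET₀ = 1.20 × 5.1277 = 6.1532 mm/d
Crop demand D = ETc × 14 d = 6.1532 × 14 = 86.145 mm
Pe = 0.59 × 10.6 = 6.254 mm
D − Pe = 86.145 − 6.254 = 79.891 mm
Gross irrigation = 79.891 / 0.85 = 93.989 mm
Volume = 93.989 mm × 197.6 ha × 10 = 185722.3 m³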